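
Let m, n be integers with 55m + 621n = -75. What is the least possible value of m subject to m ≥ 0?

168

gcd(621, 55) = 1.
1 divides -75, so solutions exist.
By Bézout, 55*(271) + 621*(-24) = 1.
Scale by -75/1 = -75: (m₀, n₀) = (-20325, 1800).
General solution: m = -20325 + 621t, n = 1800 - 55t for integer t.
m ≥ 0: smallest is -20325 mod 621 = 168 (at t = 33), with n = -15.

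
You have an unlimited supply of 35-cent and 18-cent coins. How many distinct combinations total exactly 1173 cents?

Need nonnegative integers with 35j + 18k = 1173.
gcd(35, 18) = 1, and 35·(-1) + 18·(2) = 1.
So (j₀, k₀) = (-1173, 2346); general j = -1173 + 18t, k = 2346 - 35t.
j ≥ 0 ⇒ t ≥ 66; k ≥ 0 ⇒ t ≤ 67. That's 2 values of t.

2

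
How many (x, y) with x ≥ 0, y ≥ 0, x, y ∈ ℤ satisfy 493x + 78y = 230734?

6

gcd(493, 78) = 1  (493 = 6*78 + 25, 78 = 3*25 + 3, 25 = 8*3 + 1, 3 = 3*1).
Back-substituting, 493*(25) + 78*(-158) = 1.
Scale by 230734: one solution is (5768350, -36455972). Reduce x mod 78: (16, 2857).
General: x = 16 + 78t, y = 2857 - 493t.
x ≥ 0 ⇒ t ≥ 0; y ≥ 0 ⇒ t ≤ 5. So t ∈ [0, 5]: 6 solutions.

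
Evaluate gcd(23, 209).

gcd(209, 23) = 1  (209 = 9*23 + 2, 23 = 11*2 + 1, 2 = 2*1).

1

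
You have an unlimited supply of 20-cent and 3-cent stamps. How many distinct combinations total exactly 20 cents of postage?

1

Need nonnegative integers with 20j + 3k = 20.
gcd(20, 3) = 1, and 20·(-1) + 3·(7) = 1.
So (j₀, k₀) = (-20, 140); general j = -20 + 3t, k = 140 - 20t.
j ≥ 0 ⇒ t ≥ 7; k ≥ 0 ⇒ t ≤ 7. That's 1 value of t.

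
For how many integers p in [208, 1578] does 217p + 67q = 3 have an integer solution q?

20

gcd(217, 67) = 1  (217 = 3*67 + 16, 67 = 4*16 + 3, 16 = 5*3 + 1, 3 = 3*1).
Back-substituting, 217*(21) + 67*(-68) = 1.
Scale by 3: particular solution (63, -204); reduce p mod 67: (63, -204).
General solution: p = 63 + 67t, q = -204 - 217t for integer t.
208 ≤ 63 + 67t ≤ 1578 gives t ∈ [3, 22], which is 20 values.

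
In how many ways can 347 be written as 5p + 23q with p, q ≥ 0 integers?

3

gcd(23, 5) = 1  (23 = 4×5 + 3, 5 = 1×3 + 2, 3 = 1×2 + 1, 2 = 2×1).
Back-substituting, 5×(-9) + 23×(2) = 1.
Scale by 347: one solution is (-3123, 694). Reduce p mod 23: (5, 14).
General: p = 5 + 23t, q = 14 - 5t.
p ≥ 0 ⇒ t ≥ 0; q ≥ 0 ⇒ t ≤ 2. So t ∈ [0, 2]: 3 solutions.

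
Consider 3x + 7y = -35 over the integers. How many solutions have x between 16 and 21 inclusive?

1

gcd(7, 3) = 1.
By Bézout, 3×(-2) + 7×(1) = 1.
Particular solution: (0, -5).
General solution: x = 0 + 7t, y = -5 - 3t for integer t.
16 ≤ 0 + 7t ≤ 21 gives t ∈ [3, 3], which is 1 value.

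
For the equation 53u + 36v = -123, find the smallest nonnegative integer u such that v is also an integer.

33

gcd(53, 36):
  53 = 1×36 + 17
  36 = 2×17 + 2
  17 = 8×2 + 1
  2 = 2×1
so gcd(53, 36) = 1.
1 divides -123, so solutions exist.
Back-substitute for Bézout coefficients:
  1 = 17 - 8×2
  ... = 53×(17) + 36×(-25)
Scale by -123/1 = -123: (u₀, v₀) = (-2091, 3075).
General solution: u = -2091 + 36t, v = 3075 - 53t for integer t.
u ≥ 0: smallest is -2091 mod 36 = 33 (at t = 59), with v = -52.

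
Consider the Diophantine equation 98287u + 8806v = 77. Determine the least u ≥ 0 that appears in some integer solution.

533

gcd(98287, 8806):
  98287 = 11·8806 + 1421
  8806 = 6·1421 + 280
  1421 = 5·280 + 21
  280 = 13·21 + 7
  21 = 3·7
so gcd(98287, 8806) = 7.
7 divides 77, so solutions exist.
Back-substitute for Bézout coefficients:
  7 = 280 - 13·21
  ... = 98287·(-409) + 8806·(4565)
Scale by 77/7 = 11: (u₀, v₀) = (-4499, 50215).
General solution: u = -4499 + 1258t, v = 50215 - 14041t for integer t.
u ≥ 0: smallest is -4499 mod 1258 = 533 (at t = 4), with v = -5949.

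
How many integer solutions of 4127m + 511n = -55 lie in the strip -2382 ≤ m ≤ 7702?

gcd(4127, 511) = 1.
By Bézout, 4127×(-131) + 511×(1058) = 1.
Particular solution: (51, -412).
General solution: m = 51 + 511t, n = -412 - 4127t for integer t.
-2382 ≤ 51 + 511t ≤ 7702 gives t ∈ [-4, 14], which is 19 values.

19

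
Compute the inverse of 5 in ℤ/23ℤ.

14

gcd(23, 5):
  23 = 4*5 + 3
  5 = 1*3 + 2
  3 = 1*2 + 1
  2 = 2*1
so gcd(23, 5) = 1.
Back-substitute for Bézout coefficients:
  1 = 3 - 1*2
  ... = 5*(-9) + 23*(2)
So 5*-9 ≡ 1 (mod 23), and -9 mod 23 = 14.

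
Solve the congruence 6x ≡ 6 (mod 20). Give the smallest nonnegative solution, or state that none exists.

gcd(20, 6):
  20 = 3·6 + 2
  6 = 3·2
so gcd(20, 6) = 2.
2 divides 6, so solutions exist.
Back-substitute for Bézout coefficients:
  2 = 20 - 3·6
  ... = 6·(-3) + 20·(1)
So 6·(-3) ≡ 2 (mod 20); multiply by 3: x ≡ -9 (mod 10).
Smallest nonnegative: x = -9 mod 10 = 1.

1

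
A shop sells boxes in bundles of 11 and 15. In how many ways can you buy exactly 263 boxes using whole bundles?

1

Need nonnegative integers with 11j + 15k = 263.
gcd(11, 15) = 1, and 11·(-4) + 15·(3) = 1.
So (j₀, k₀) = (-1052, 789); general j = -1052 + 15t, k = 789 - 11t.
j ≥ 0 ⇒ t ≥ 71; k ≥ 0 ⇒ t ≤ 71. That's 1 value of t.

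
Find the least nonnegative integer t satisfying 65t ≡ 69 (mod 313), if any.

gcd(313, 65) = 1.
1 divides 69, so solutions exist.
By Bézout, 65·(-130) + 313·(27) = 1.
So 65·(-130) ≡ 1 (mod 313); multiply by 69: t ≡ -8970 (mod 313).
Smallest nonnegative: t = -8970 mod 313 = 107.

107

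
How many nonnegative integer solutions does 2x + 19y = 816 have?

gcd(19, 2) = 1.
By Bézout, 2*(-9) + 19*(1) = 1.
One solution: (9, 42).
General: x = 9 + 19t, y = 42 - 2t.
x ≥ 0 ⇒ t ≥ 0; y ≥ 0 ⇒ t ≤ 21. So t ∈ [0, 21]: 22 solutions.

22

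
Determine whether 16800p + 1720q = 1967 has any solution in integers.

no

gcd(16800, 1720) = 40.
40 does not divide 1967 (remainder 7), so no integer solutions.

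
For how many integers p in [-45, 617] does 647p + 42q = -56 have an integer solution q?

gcd(647, 42) = 1.
By Bézout, 647·(5) + 42·(-77) = 1.
Particular solution: (14, -217).
General solution: p = 14 + 42t, q = -217 - 647t for integer t.
-45 ≤ 14 + 42t ≤ 617 gives t ∈ [-1, 14], which is 16 values.

16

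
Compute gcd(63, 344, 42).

1

gcd(344, 63):
  344 = 5*63 + 29
  63 = 2*29 + 5
  29 = 5*5 + 4
  5 = 1*4 + 1
  4 = 4*1
so gcd(344, 63) = 1.
gcd(1, 42) = 1.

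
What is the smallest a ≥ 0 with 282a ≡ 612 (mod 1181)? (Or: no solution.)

gcd(1181, 282) = 1.
1 divides 612, so solutions exist.
By Bézout, 282*(557) + 1181*(-133) = 1.
So 282*(557) ≡ 1 (mod 1181); multiply by 612: a ≡ 340884 (mod 1181).
Smallest nonnegative: a = 340884 mod 1181 = 756.

756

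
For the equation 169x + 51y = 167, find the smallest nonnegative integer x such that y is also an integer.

gcd(169, 51):
  169 = 3*51 + 16
  51 = 3*16 + 3
  16 = 5*3 + 1
  3 = 3*1
so gcd(169, 51) = 1.
1 divides 167, so solutions exist.
Back-substitute for Bézout coefficients:
  1 = 16 - 5*3
  ... = 169*(16) + 51*(-53)
Scale by 167/1 = 167: (x₀, y₀) = (2672, -8851).
General solution: x = 2672 + 51t, y = -8851 - 169t for integer t.
x ≥ 0: smallest is 2672 mod 51 = 20 (at t = -52), with y = -63.

20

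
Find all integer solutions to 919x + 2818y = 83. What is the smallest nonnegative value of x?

gcd(2818, 919) = 1  (2818 = 3×919 + 61, 919 = 15×61 + 4, 61 = 15×4 + 1, 4 = 4×1).
1 divides 83, so solutions exist.
Back-substituting, 919×(-693) + 2818×(226) = 1.
Scale by 83/1 = 83: (x₀, y₀) = (-57519, 18758).
General solution: x = -57519 + 2818t, y = 18758 - 919t for integer t.
x ≥ 0: smallest is -57519 mod 2818 = 1659 (at t = 21), with y = -541.

1659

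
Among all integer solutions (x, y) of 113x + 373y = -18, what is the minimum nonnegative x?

gcd(373, 113) = 1  (373 = 3*113 + 34, 113 = 3*34 + 11, 34 = 3*11 + 1, 11 = 11*1).
1 divides -18, so solutions exist.
Back-substituting, 113*(-33) + 373*(10) = 1.
Scale by -18/1 = -18: (x₀, y₀) = (594, -180).
General solution: x = 594 + 373t, y = -180 - 113t for integer t.
x ≥ 0: smallest is 594 mod 373 = 221 (at t = -1), with y = -67.

221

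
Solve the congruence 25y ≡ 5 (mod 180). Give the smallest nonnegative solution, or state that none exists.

gcd(180, 25) = 5  (180 = 7·25 + 5, 25 = 5·5).
5 divides 5, so solutions exist.
Back-substituting, 25·(-7) + 180·(1) = 5.
So 25·(-7) ≡ 5 (mod 180); multiply by 1: y ≡ -7 (mod 36).
Smallest nonnegative: y = -7 mod 36 = 29.

29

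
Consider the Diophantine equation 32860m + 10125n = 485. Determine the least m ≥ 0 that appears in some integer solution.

701

gcd(32860, 10125):
  32860 = 3·10125 + 2485
  10125 = 4·2485 + 185
  2485 = 13·185 + 80
  185 = 2·80 + 25
  80 = 3·25 + 5
  25 = 5·5
so gcd(32860, 10125) = 5.
5 divides 485, so solutions exist.
Back-substitute for Bézout coefficients:
  5 = 80 - 3·25
  ... = 32860·(383) + 10125·(-1243)
Scale by 485/5 = 97: (m₀, n₀) = (37151, -120571).
General solution: m = 37151 + 2025t, n = -120571 - 6572t for integer t.
m ≥ 0: smallest is 37151 mod 2025 = 701 (at t = -18), with n = -2275.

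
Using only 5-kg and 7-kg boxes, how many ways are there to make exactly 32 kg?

Need nonnegative integers with 5j + 7k = 32.
gcd(5, 7) = 1, and 5·(3) + 7·(-2) = 1.
So (j₀, k₀) = (96, -64); general j = 96 + 7t, k = -64 - 5t.
j ≥ 0 ⇒ t ≥ -13; k ≥ 0 ⇒ t ≤ -13. That's 1 value of t.

1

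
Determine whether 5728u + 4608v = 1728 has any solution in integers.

gcd(5728, 4608) = 32  (5728 = 1×4608 + 1120, 4608 = 4×1120 + 128, 1120 = 8×128 + 96, 128 = 1×96 + 32, 96 = 3×32).
32 divides 1728, so integer solutions exist.

yes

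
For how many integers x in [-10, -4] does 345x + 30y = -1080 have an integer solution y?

4

gcd(345, 30):
  345 = 11·30 + 15
  30 = 2·15
so gcd(345, 30) = 15.
Back-substitute for Bézout coefficients:
  15 = 345 - 11·30
  ... = 345·(1) + 30·(-11)
Scale by -72: particular solution (-72, 792); reduce x mod 2: (0, -36).
General solution: x = 0 + 2t, y = -36 - 23t for integer t.
-10 ≤ 0 + 2t ≤ -4 gives t ∈ [-5, -2], which is 4 values.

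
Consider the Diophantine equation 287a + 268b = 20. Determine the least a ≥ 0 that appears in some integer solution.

128

gcd(287, 268):
  287 = 1*268 + 19
  268 = 14*19 + 2
  19 = 9*2 + 1
  2 = 2*1
so gcd(287, 268) = 1.
1 divides 20, so solutions exist.
Back-substitute for Bézout coefficients:
  1 = 19 - 9*2
  ... = 287*(127) + 268*(-136)
Scale by 20/1 = 20: (a₀, b₀) = (2540, -2720).
General solution: a = 2540 + 268t, b = -2720 - 287t for integer t.
a ≥ 0: smallest is 2540 mod 268 = 128 (at t = -9), with b = -137.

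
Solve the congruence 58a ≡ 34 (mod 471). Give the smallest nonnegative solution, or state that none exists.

gcd(471, 58) = 1.
1 divides 34, so solutions exist.
By Bézout, 58·(-203) + 471·(25) = 1.
So 58·(-203) ≡ 1 (mod 471); multiply by 34: a ≡ -6902 (mod 471).
Smallest nonnegative: a = -6902 mod 471 = 163.

163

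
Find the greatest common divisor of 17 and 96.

gcd(96, 17):
  96 = 5*17 + 11
  17 = 1*11 + 6
  11 = 1*6 + 5
  6 = 1*5 + 1
  5 = 5*1
so gcd(96, 17) = 1.

1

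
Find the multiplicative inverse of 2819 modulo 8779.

7334

gcd(8779, 2819):
  8779 = 3·2819 + 322
  2819 = 8·322 + 243
  322 = 1·243 + 79
  243 = 3·79 + 6
  79 = 13·6 + 1
  6 = 6·1
so gcd(8779, 2819) = 1.
Back-substitute for Bézout coefficients:
  1 = 79 - 13·6
  ... = 2819·(-1445) + 8779·(464)
So 2819·-1445 ≡ 1 (mod 8779), and -1445 mod 8779 = 7334.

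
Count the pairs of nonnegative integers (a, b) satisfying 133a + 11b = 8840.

6

gcd(133, 11):
  133 = 12·11 + 1
  11 = 11·1
so gcd(133, 11) = 1.
Back-substitute for Bézout coefficients:
  1 = 133 - 12·11
  ... = 133·(1) + 11·(-12)
Scale by 8840: one solution is (8840, -106080). Reduce a mod 11: (7, 719).
General: a = 7 + 11t, b = 719 - 133t.
a ≥ 0 ⇒ t ≥ 0; b ≥ 0 ⇒ t ≤ 5. So t ∈ [0, 5]: 6 solutions.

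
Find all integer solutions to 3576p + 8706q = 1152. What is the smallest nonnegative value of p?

682

gcd(8706, 3576) = 6  (8706 = 2*3576 + 1554, 3576 = 2*1554 + 468, 1554 = 3*468 + 150, 468 = 3*150 + 18, 150 = 8*18 + 6, 18 = 3*6).
6 divides 1152, so solutions exist.
Back-substituting, 3576*(-465) + 8706*(191) = 6.
Scale by 1152/6 = 192: (p₀, q₀) = (-89280, 36672).
General solution: p = -89280 + 1451t, q = 36672 - 596t for integer t.
p ≥ 0: smallest is -89280 mod 1451 = 682 (at t = 62), with q = -280.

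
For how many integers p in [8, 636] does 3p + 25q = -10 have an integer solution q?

25

gcd(25, 3) = 1  (25 = 8·3 + 1, 3 = 3·1).
Back-substituting, 3·(-8) + 25·(1) = 1.
Scale by -10: particular solution (80, -10); reduce p mod 25: (5, -1).
General solution: p = 5 + 25t, q = -1 - 3t for integer t.
8 ≤ 5 + 25t ≤ 636 gives t ∈ [1, 25], which is 25 values.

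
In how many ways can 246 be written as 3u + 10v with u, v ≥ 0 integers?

9

gcd(10, 3) = 1.
By Bézout, 3*(-3) + 10*(1) = 1.
One solution: (2, 24).
General: u = 2 + 10t, v = 24 - 3t.
u ≥ 0 ⇒ t ≥ 0; v ≥ 0 ⇒ t ≤ 8. So t ∈ [0, 8]: 9 solutions.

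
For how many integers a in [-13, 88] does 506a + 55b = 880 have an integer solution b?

gcd(506, 55) = 11.
By Bézout, 506*(1) + 55*(-9) = 11.
Particular solution: (0, 16).
General solution: a = 0 + 5t, b = 16 - 46t for integer t.
-13 ≤ 0 + 5t ≤ 88 gives t ∈ [-2, 17], which is 20 values.

20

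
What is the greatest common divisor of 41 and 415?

gcd(415, 41):
  415 = 10*41 + 5
  41 = 8*5 + 1
  5 = 5*1
so gcd(415, 41) = 1.

1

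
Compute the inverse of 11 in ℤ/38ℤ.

7

gcd(38, 11) = 1  (38 = 3×11 + 5, 11 = 2×5 + 1, 5 = 5×1).
Back-substituting, 11×(7) + 38×(-2) = 1.
So 11×7 ≡ 1 (mod 38), and 7 mod 38 = 7.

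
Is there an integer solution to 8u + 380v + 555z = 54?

gcd(380, 8) = 4  (380 = 47·8 + 4, 8 = 2·4).
gcd(4, 555) = 1.
1 divides 54, so integer solutions exist.

yes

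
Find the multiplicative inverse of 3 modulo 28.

gcd(28, 3) = 1  (28 = 9×3 + 1, 3 = 3×1).
Back-substituting, 3×(-9) + 28×(1) = 1.
So 3×-9 ≡ 1 (mod 28), and -9 mod 28 = 19.

19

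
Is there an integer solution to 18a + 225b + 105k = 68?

gcd(225, 18) = 9  (225 = 12·18 + 9, 18 = 2·9).
gcd(9, 105) = 3.
3 does not divide 68 (remainder 2), so no integer solutions.

no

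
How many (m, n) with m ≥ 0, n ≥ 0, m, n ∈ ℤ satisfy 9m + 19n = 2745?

gcd(19, 9):
  19 = 2×9 + 1
  9 = 9×1
so gcd(19, 9) = 1.
Back-substitute for Bézout coefficients:
  1 = 19 - 2×9
  ... = 9×(-2) + 19×(1)
Scale by 2745: one solution is (-5490, 2745). Reduce m mod 19: (1, 144).
General: m = 1 + 19t, n = 144 - 9t.
m ≥ 0 ⇒ t ≥ 0; n ≥ 0 ⇒ t ≤ 16. So t ∈ [0, 16]: 17 solutions.

17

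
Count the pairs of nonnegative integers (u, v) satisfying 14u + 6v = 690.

17

gcd(14, 6) = 2.
By Bézout, 14*(1) + 6*(-2) = 2.
One solution: (0, 115).
General: u = 0 + 3t, v = 115 - 7t.
u ≥ 0 ⇒ t ≥ 0; v ≥ 0 ⇒ t ≤ 16. So t ∈ [0, 16]: 17 solutions.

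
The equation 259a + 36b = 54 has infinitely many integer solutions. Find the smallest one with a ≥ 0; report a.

18

gcd(259, 36) = 1.
1 divides 54, so solutions exist.
By Bézout, 259*(-5) + 36*(36) = 1.
Scale by 54/1 = 54: (a₀, b₀) = (-270, 1944).
General solution: a = -270 + 36t, b = 1944 - 259t for integer t.
a ≥ 0: smallest is -270 mod 36 = 18 (at t = 8), with b = -128.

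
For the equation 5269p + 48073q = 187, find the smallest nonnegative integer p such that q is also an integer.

34725

gcd(48073, 5269):
  48073 = 9·5269 + 652
  5269 = 8·652 + 53
  652 = 12·53 + 16
  53 = 3·16 + 5
  16 = 3·5 + 1
  5 = 5·1
so gcd(48073, 5269) = 1.
1 divides 187, so solutions exist.
Back-substitute for Bézout coefficients:
  1 = 16 - 3·5
  ... = 5269·(-9069) + 48073·(994)
Scale by 187/1 = 187: (p₀, q₀) = (-1695903, 185878).
General solution: p = -1695903 + 48073t, q = 185878 - 5269t for integer t.
p ≥ 0: smallest is -1695903 mod 48073 = 34725 (at t = 36), with q = -3806.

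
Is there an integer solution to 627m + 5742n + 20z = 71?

gcd(5742, 627) = 33  (5742 = 9×627 + 99, 627 = 6×99 + 33, 99 = 3×33).
gcd(33, 20) = 1.
1 divides 71, so integer solutions exist.

yes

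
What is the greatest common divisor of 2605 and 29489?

gcd(29489, 2605):
  29489 = 11*2605 + 834
  2605 = 3*834 + 103
  834 = 8*103 + 10
  103 = 10*10 + 3
  10 = 3*3 + 1
  3 = 3*1
so gcd(29489, 2605) = 1.

1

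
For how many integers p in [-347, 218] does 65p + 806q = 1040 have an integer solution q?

9

gcd(806, 65):
  806 = 12·65 + 26
  65 = 2·26 + 13
  26 = 2·13
so gcd(806, 65) = 13.
Back-substitute for Bézout coefficients:
  13 = 65 - 2·26
  ... = 65·(25) + 806·(-2)
Scale by 80: particular solution (2000, -160); reduce p mod 62: (16, 0).
General solution: p = 16 + 62t, q = 0 - 5t for integer t.
-347 ≤ 16 + 62t ≤ 218 gives t ∈ [-5, 3], which is 9 values.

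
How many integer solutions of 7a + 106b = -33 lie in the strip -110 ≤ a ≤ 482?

gcd(106, 7):
  106 = 15×7 + 1
  7 = 7×1
so gcd(106, 7) = 1.
Back-substitute for Bézout coefficients:
  1 = 106 - 15×7
  ... = 7×(-15) + 106×(1)
Scale by -33: particular solution (495, -33); reduce a mod 106: (71, -5).
General solution: a = 71 + 106t, b = -5 - 7t for integer t.
-110 ≤ 71 + 106t ≤ 482 gives t ∈ [-1, 3], which is 5 values.

5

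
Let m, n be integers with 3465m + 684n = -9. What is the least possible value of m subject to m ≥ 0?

15

gcd(3465, 684):
  3465 = 5*684 + 45
  684 = 15*45 + 9
  45 = 5*9
so gcd(3465, 684) = 9.
9 divides -9, so solutions exist.
Back-substitute for Bézout coefficients:
  9 = 684 - 15*45
  ... = 3465*(-15) + 684*(76)
Scale by -9/9 = -1: (m₀, n₀) = (15, -76).
General solution: m = 15 + 76t, n = -76 - 385t for integer t.
m ≥ 0: smallest is 15 mod 76 = 15 (at t = 0), with n = -76.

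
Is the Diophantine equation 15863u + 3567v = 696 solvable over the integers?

gcd(15863, 3567) = 29  (15863 = 4*3567 + 1595, 3567 = 2*1595 + 377, 1595 = 4*377 + 87, 377 = 4*87 + 29, 87 = 3*29).
29 divides 696, so integer solutions exist.

yes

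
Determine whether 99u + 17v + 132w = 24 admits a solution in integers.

gcd(99, 17) = 1.
gcd(1, 132) = 1.
1 divides 24, so integer solutions exist.

yes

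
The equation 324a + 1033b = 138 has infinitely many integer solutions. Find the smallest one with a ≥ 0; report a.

823

gcd(1033, 324) = 1.
1 divides 138, so solutions exist.
By Bézout, 324*(-271) + 1033*(85) = 1.
Scale by 138/1 = 138: (a₀, b₀) = (-37398, 11730).
General solution: a = -37398 + 1033t, b = 11730 - 324t for integer t.
a ≥ 0: smallest is -37398 mod 1033 = 823 (at t = 37), with b = -258.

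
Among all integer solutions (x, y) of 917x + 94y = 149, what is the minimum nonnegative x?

63

gcd(917, 94):
  917 = 9×94 + 71
  94 = 1×71 + 23
  71 = 3×23 + 2
  23 = 11×2 + 1
  2 = 2×1
so gcd(917, 94) = 1.
1 divides 149, so solutions exist.
Back-substitute for Bézout coefficients:
  1 = 23 - 11×2
  ... = 917×(-45) + 94×(439)
Scale by 149/1 = 149: (x₀, y₀) = (-6705, 65411).
General solution: x = -6705 + 94t, y = 65411 - 917t for integer t.
x ≥ 0: smallest is -6705 mod 94 = 63 (at t = 72), with y = -613.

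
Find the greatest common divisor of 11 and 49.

gcd(49, 11):
  49 = 4·11 + 5
  11 = 2·5 + 1
  5 = 5·1
so gcd(49, 11) = 1.

1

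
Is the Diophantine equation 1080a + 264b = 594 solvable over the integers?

gcd(1080, 264) = 24  (1080 = 4×264 + 24, 264 = 11×24).
24 does not divide 594 (remainder 18), so no integer solutions.

no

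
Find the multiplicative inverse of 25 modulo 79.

19

gcd(79, 25) = 1  (79 = 3×25 + 4, 25 = 6×4 + 1, 4 = 4×1).
Back-substituting, 25×(19) + 79×(-6) = 1.
So 25×19 ≡ 1 (mod 79), and 19 mod 79 = 19.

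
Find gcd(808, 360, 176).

8

gcd(808, 360):
  808 = 2*360 + 88
  360 = 4*88 + 8
  88 = 11*8
so gcd(808, 360) = 8.
gcd(8, 176) = 8.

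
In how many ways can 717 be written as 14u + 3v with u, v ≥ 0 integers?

18

gcd(14, 3):
  14 = 4*3 + 2
  3 = 1*2 + 1
  2 = 2*1
so gcd(14, 3) = 1.
Back-substitute for Bézout coefficients:
  1 = 3 - 1*2
  ... = 14*(-1) + 3*(5)
Scale by 717: one solution is (-717, 3585). Reduce u mod 3: (0, 239).
General: u = 0 + 3t, v = 239 - 14t.
u ≥ 0 ⇒ t ≥ 0; v ≥ 0 ⇒ t ≤ 17. So t ∈ [0, 17]: 18 solutions.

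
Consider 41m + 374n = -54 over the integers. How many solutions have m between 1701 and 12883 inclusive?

29

gcd(374, 41) = 1.
By Bézout, 41*(73) + 374*(-8) = 1.
Particular solution: (172, -19).
General solution: m = 172 + 374t, n = -19 - 41t for integer t.
1701 ≤ 172 + 374t ≤ 12883 gives t ∈ [5, 33], which is 29 values.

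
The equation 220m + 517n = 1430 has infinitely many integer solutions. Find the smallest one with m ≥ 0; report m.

30

gcd(517, 220) = 11  (517 = 2×220 + 77, 220 = 2×77 + 66, 77 = 1×66 + 11, 66 = 6×11).
11 divides 1430, so solutions exist.
Back-substituting, 220×(-7) + 517×(3) = 11.
Scale by 1430/11 = 130: (m₀, n₀) = (-910, 390).
General solution: m = -910 + 47t, n = 390 - 20t for integer t.
m ≥ 0: smallest is -910 mod 47 = 30 (at t = 20), with n = -10.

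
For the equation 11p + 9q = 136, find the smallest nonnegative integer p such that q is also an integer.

5

gcd(11, 9):
  11 = 1×9 + 2
  9 = 4×2 + 1
  2 = 2×1
so gcd(11, 9) = 1.
1 divides 136, so solutions exist.
Back-substitute for Bézout coefficients:
  1 = 9 - 4×2
  ... = 11×(-4) + 9×(5)
Scale by 136/1 = 136: (p₀, q₀) = (-544, 680).
General solution: p = -544 + 9t, q = 680 - 11t for integer t.
p ≥ 0: smallest is -544 mod 9 = 5 (at t = 61), with q = 9.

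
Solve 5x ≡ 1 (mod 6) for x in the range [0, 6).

5

gcd(6, 5) = 1  (6 = 1·5 + 1, 5 = 5·1).
Back-substituting, 5·(-1) + 6·(1) = 1.
So 5·-1 ≡ 1 (mod 6), and -1 mod 6 = 5.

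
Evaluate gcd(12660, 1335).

15

gcd(12660, 1335):
  12660 = 9×1335 + 645
  1335 = 2×645 + 45
  645 = 14×45 + 15
  45 = 3×15
so gcd(12660, 1335) = 15.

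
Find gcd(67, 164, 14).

1

gcd(164, 67) = 1  (164 = 2×67 + 30, 67 = 2×30 + 7, 30 = 4×7 + 2, 7 = 3×2 + 1, 2 = 2×1).
gcd(1, 14) = 1.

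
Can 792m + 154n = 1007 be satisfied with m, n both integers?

gcd(792, 154) = 22.
22 does not divide 1007 (remainder 17), so no integer solutions.

no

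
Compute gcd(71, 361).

1

gcd(361, 71):
  361 = 5*71 + 6
  71 = 11*6 + 5
  6 = 1*5 + 1
  5 = 5*1
so gcd(361, 71) = 1.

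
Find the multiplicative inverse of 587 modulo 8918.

gcd(8918, 587):
  8918 = 15*587 + 113
  587 = 5*113 + 22
  113 = 5*22 + 3
  22 = 7*3 + 1
  3 = 3*1
so gcd(8918, 587) = 1.
Back-substitute for Bézout coefficients:
  1 = 22 - 7*3
  ... = 587*(2841) + 8918*(-187)
So 587*2841 ≡ 1 (mod 8918), and 2841 mod 8918 = 2841.

2841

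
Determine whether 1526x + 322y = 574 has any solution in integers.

yes

gcd(1526, 322) = 14  (1526 = 4·322 + 238, 322 = 1·238 + 84, 238 = 2·84 + 70, 84 = 1·70 + 14, 70 = 5·14).
14 divides 574, so integer solutions exist.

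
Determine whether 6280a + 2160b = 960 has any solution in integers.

yes

gcd(6280, 2160) = 40.
40 divides 960, so integer solutions exist.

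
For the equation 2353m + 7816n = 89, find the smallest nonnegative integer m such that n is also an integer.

6969

gcd(7816, 2353) = 1.
1 divides 89, so solutions exist.
By Bézout, 2353*(-1239) + 7816*(373) = 1.
Scale by 89/1 = 89: (m₀, n₀) = (-110271, 33197).
General solution: m = -110271 + 7816t, n = 33197 - 2353t for integer t.
m ≥ 0: smallest is -110271 mod 7816 = 6969 (at t = 15), with n = -2098.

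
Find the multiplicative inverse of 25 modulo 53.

17

gcd(53, 25) = 1  (53 = 2*25 + 3, 25 = 8*3 + 1, 3 = 3*1).
Back-substituting, 25*(17) + 53*(-8) = 1.
So 25*17 ≡ 1 (mod 53), and 17 mod 53 = 17.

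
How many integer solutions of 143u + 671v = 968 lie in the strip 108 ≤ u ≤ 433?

6

gcd(671, 143) = 11.
By Bézout, 143×(-14) + 671×(3) = 11.
Particular solution: (49, -9).
General solution: u = 49 + 61t, v = -9 - 13t for integer t.
108 ≤ 49 + 61t ≤ 433 gives t ∈ [1, 6], which is 6 values.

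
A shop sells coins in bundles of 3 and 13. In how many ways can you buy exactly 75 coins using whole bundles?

Need nonnegative integers with 3j + 13k = 75.
gcd(3, 13) = 1, and 3·(-4) + 13·(1) = 1.
So (j₀, k₀) = (-300, 75); general j = -300 + 13t, k = 75 - 3t.
j ≥ 0 ⇒ t ≥ 24; k ≥ 0 ⇒ t ≤ 25. That's 2 values of t.

2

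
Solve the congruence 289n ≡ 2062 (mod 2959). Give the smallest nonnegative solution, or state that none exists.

130

gcd(2959, 289) = 1  (2959 = 10×289 + 69, 289 = 4×69 + 13, 69 = 5×13 + 4, 13 = 3×4 + 1, 4 = 4×1).
1 divides 2062, so solutions exist.
Back-substituting, 289×(686) + 2959×(-67) = 1.
So 289×(686) ≡ 1 (mod 2959); multiply by 2062: n ≡ 1414532 (mod 2959).
Smallest nonnegative: n = 1414532 mod 2959 = 130.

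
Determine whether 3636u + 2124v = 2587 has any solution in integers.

gcd(3636, 2124) = 36.
36 does not divide 2587 (remainder 31), so no integer solutions.

no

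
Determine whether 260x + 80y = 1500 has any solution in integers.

yes

gcd(260, 80):
  260 = 3×80 + 20
  80 = 4×20
so gcd(260, 80) = 20.
20 divides 1500, so integer solutions exist.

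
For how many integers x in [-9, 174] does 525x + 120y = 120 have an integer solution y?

gcd(525, 120):
  525 = 4*120 + 45
  120 = 2*45 + 30
  45 = 1*30 + 15
  30 = 2*15
so gcd(525, 120) = 15.
Back-substitute for Bézout coefficients:
  15 = 45 - 1*30
  ... = 525*(3) + 120*(-13)
Scale by 8: particular solution (24, -104); reduce x mod 8: (0, 1).
General solution: x = 0 + 8t, y = 1 - 35t for integer t.
-9 ≤ 0 + 8t ≤ 174 gives t ∈ [-1, 21], which is 23 values.

23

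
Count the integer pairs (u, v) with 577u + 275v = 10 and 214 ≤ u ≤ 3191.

11

gcd(577, 275) = 1.
By Bézout, 577*(-112) + 275*(235) = 1.
Particular solution: (255, -535).
General solution: u = 255 + 275t, v = -535 - 577t for integer t.
214 ≤ 255 + 275t ≤ 3191 gives t ∈ [0, 10], which is 11 values.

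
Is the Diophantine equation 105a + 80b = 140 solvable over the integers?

gcd(105, 80) = 5  (105 = 1·80 + 25, 80 = 3·25 + 5, 25 = 5·5).
5 divides 140, so integer solutions exist.

yes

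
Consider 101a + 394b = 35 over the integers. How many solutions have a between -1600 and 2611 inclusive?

11

gcd(394, 101):
  394 = 3·101 + 91
  101 = 1·91 + 10
  91 = 9·10 + 1
  10 = 10·1
so gcd(394, 101) = 1.
Back-substitute for Bézout coefficients:
  1 = 91 - 9·10
  ... = 101·(-39) + 394·(10)
Scale by 35: particular solution (-1365, 350); reduce a mod 394: (211, -54).
General solution: a = 211 + 394t, b = -54 - 101t for integer t.
-1600 ≤ 211 + 394t ≤ 2611 gives t ∈ [-4, 6], which is 11 values.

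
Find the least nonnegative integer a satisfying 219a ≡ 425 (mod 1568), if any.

gcd(1568, 219) = 1.
1 divides 425, so solutions exist.
By Bézout, 219*(179) + 1568*(-25) = 1.
So 219*(179) ≡ 1 (mod 1568); multiply by 425: a ≡ 76075 (mod 1568).
Smallest nonnegative: a = 76075 mod 1568 = 811.

811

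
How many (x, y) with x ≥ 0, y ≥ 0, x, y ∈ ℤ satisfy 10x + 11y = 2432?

gcd(11, 10) = 1  (11 = 1*10 + 1, 10 = 10*1).
Back-substituting, 10*(-1) + 11*(1) = 1.
Scale by 2432: one solution is (-2432, 2432). Reduce x mod 11: (10, 212).
General: x = 10 + 11t, y = 212 - 10t.
x ≥ 0 ⇒ t ≥ 0; y ≥ 0 ⇒ t ≤ 21. So t ∈ [0, 21]: 22 solutions.

22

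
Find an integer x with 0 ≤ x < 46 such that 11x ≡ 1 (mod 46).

21

gcd(46, 11):
  46 = 4·11 + 2
  11 = 5·2 + 1
  2 = 2·1
so gcd(46, 11) = 1.
Back-substitute for Bézout coefficients:
  1 = 11 - 5·2
  ... = 11·(21) + 46·(-5)
So 11·21 ≡ 1 (mod 46), and 21 mod 46 = 21.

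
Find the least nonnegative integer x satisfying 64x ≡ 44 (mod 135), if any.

gcd(135, 64) = 1  (135 = 2×64 + 7, 64 = 9×7 + 1, 7 = 7×1).
1 divides 44, so solutions exist.
Back-substituting, 64×(19) + 135×(-9) = 1.
So 64×(19) ≡ 1 (mod 135); multiply by 44: x ≡ 836 (mod 135).
Smallest nonnegative: x = 836 mod 135 = 26.

26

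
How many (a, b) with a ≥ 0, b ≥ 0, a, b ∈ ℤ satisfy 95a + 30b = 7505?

14

gcd(95, 30):
  95 = 3×30 + 5
  30 = 6×5
so gcd(95, 30) = 5.
Back-substitute for Bézout coefficients:
  5 = 95 - 3×30
  ... = 95×(1) + 30×(-3)
Scale by 1501: one solution is (1501, -4503). Reduce a mod 6: (1, 247).
General: a = 1 + 6t, b = 247 - 19t.
a ≥ 0 ⇒ t ≥ 0; b ≥ 0 ⇒ t ≤ 13. So t ∈ [0, 13]: 14 solutions.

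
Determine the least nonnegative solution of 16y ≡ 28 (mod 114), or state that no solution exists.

gcd(114, 16) = 2.
2 divides 28, so solutions exist.
By Bézout, 16*(-7) + 114*(1) = 2.
So 16*(-7) ≡ 2 (mod 114); multiply by 14: y ≡ -98 (mod 57).
Smallest nonnegative: y = -98 mod 57 = 16.

16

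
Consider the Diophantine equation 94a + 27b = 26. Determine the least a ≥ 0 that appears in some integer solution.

2

gcd(94, 27):
  94 = 3*27 + 13
  27 = 2*13 + 1
  13 = 13*1
so gcd(94, 27) = 1.
1 divides 26, so solutions exist.
Back-substitute for Bézout coefficients:
  1 = 27 - 2*13
  ... = 94*(-2) + 27*(7)
Scale by 26/1 = 26: (a₀, b₀) = (-52, 182).
General solution: a = -52 + 27t, b = 182 - 94t for integer t.
a ≥ 0: smallest is -52 mod 27 = 2 (at t = 2), with b = -6.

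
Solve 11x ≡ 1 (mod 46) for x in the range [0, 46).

gcd(46, 11) = 1  (46 = 4·11 + 2, 11 = 5·2 + 1, 2 = 2·1).
Back-substituting, 11·(21) + 46·(-5) = 1.
So 11·21 ≡ 1 (mod 46), and 21 mod 46 = 21.

21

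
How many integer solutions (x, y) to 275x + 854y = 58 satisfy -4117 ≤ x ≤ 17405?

25

gcd(854, 275) = 1  (854 = 3×275 + 29, 275 = 9×29 + 14, 29 = 2×14 + 1, 14 = 14×1).
Back-substituting, 275×(-59) + 854×(19) = 1.
Scale by 58: particular solution (-3422, 1102); reduce x mod 854: (848, -273).
General solution: x = 848 + 854t, y = -273 - 275t for integer t.
-4117 ≤ 848 + 854t ≤ 17405 gives t ∈ [-5, 19], which is 25 values.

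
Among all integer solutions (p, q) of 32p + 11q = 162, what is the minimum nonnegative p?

3

gcd(32, 11) = 1  (32 = 2·11 + 10, 11 = 1·10 + 1, 10 = 10·1).
1 divides 162, so solutions exist.
Back-substituting, 32·(-1) + 11·(3) = 1.
Scale by 162/1 = 162: (p₀, q₀) = (-162, 486).
General solution: p = -162 + 11t, q = 486 - 32t for integer t.
p ≥ 0: smallest is -162 mod 11 = 3 (at t = 15), with q = 6.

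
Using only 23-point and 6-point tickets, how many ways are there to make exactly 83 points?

1

Need nonnegative integers with 23j + 6k = 83.
gcd(23, 6) = 1, and 23·(-1) + 6·(4) = 1.
So (j₀, k₀) = (-83, 332); general j = -83 + 6t, k = 332 - 23t.
j ≥ 0 ⇒ t ≥ 14; k ≥ 0 ⇒ t ≤ 14. That's 1 value of t.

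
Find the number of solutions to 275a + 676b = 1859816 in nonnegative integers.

gcd(676, 275):
  676 = 2*275 + 126
  275 = 2*126 + 23
  126 = 5*23 + 11
  23 = 2*11 + 1
  11 = 11*1
so gcd(676, 275) = 1.
Back-substitute for Bézout coefficients:
  1 = 23 - 2*11
  ... = 275*(59) + 676*(-24)
Scale by 1859816: one solution is (109729144, -44635584). Reduce a mod 676: (148, 2691).
General: a = 148 + 676t, b = 2691 - 275t.
a ≥ 0 ⇒ t ≥ 0; b ≥ 0 ⇒ t ≤ 9. So t ∈ [0, 9]: 10 solutions.

10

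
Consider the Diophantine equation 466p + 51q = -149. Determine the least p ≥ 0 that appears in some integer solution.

37

gcd(466, 51):
  466 = 9×51 + 7
  51 = 7×7 + 2
  7 = 3×2 + 1
  2 = 2×1
so gcd(466, 51) = 1.
1 divides -149, so solutions exist.
Back-substitute for Bézout coefficients:
  1 = 7 - 3×2
  ... = 466×(22) + 51×(-201)
Scale by -149/1 = -149: (p₀, q₀) = (-3278, 29949).
General solution: p = -3278 + 51t, q = 29949 - 466t for integer t.
p ≥ 0: smallest is -3278 mod 51 = 37 (at t = 65), with q = -341.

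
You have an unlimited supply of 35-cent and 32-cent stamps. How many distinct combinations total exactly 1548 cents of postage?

Need nonnegative integers with 35j + 32k = 1548.
gcd(35, 32) = 1, and 35·(11) + 32·(-12) = 1.
So (j₀, k₀) = (17028, -18576); general j = 17028 + 32t, k = -18576 - 35t.
j ≥ 0 ⇒ t ≥ -532; k ≥ 0 ⇒ t ≤ -531. That's 2 values of t.

2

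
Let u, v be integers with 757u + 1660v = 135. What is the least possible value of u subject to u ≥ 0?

55

gcd(1660, 757) = 1  (1660 = 2*757 + 146, 757 = 5*146 + 27, 146 = 5*27 + 11, 27 = 2*11 + 5, 11 = 2*5 + 1, 5 = 5*1).
1 divides 135, so solutions exist.
Back-substituting, 757*(-307) + 1660*(140) = 1.
Scale by 135/1 = 135: (u₀, v₀) = (-41445, 18900).
General solution: u = -41445 + 1660t, v = 18900 - 757t for integer t.
u ≥ 0: smallest is -41445 mod 1660 = 55 (at t = 25), with v = -25.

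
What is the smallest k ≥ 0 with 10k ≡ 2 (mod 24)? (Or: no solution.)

gcd(24, 10) = 2.
2 divides 2, so solutions exist.
By Bézout, 10·(5) + 24·(-2) = 2.
So 10·(5) ≡ 2 (mod 24); multiply by 1: k ≡ 5 (mod 12).
Smallest nonnegative: k = 5 mod 12 = 5.

5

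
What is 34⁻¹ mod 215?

19

gcd(215, 34) = 1  (215 = 6×34 + 11, 34 = 3×11 + 1, 11 = 11×1).
Back-substituting, 34×(19) + 215×(-3) = 1.
So 34×19 ≡ 1 (mod 215), and 19 mod 215 = 19.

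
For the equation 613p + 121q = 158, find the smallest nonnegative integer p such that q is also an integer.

50

gcd(613, 121) = 1.
1 divides 158, so solutions exist.
By Bézout, 613·(-15) + 121·(76) = 1.
Scale by 158/1 = 158: (p₀, q₀) = (-2370, 12008).
General solution: p = -2370 + 121t, q = 12008 - 613t for integer t.
p ≥ 0: smallest is -2370 mod 121 = 50 (at t = 20), with q = -252.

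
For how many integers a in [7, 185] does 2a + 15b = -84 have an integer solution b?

gcd(15, 2) = 1  (15 = 7*2 + 1, 2 = 2*1).
Back-substituting, 2*(-7) + 15*(1) = 1.
Scale by -84: particular solution (588, -84); reduce a mod 15: (3, -6).
General solution: a = 3 + 15t, b = -6 - 2t for integer t.
7 ≤ 3 + 15t ≤ 185 gives t ∈ [1, 12], which is 12 values.

12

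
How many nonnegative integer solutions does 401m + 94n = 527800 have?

14

gcd(401, 94):
  401 = 4*94 + 25
  94 = 3*25 + 19
  25 = 1*19 + 6
  19 = 3*6 + 1
  6 = 6*1
so gcd(401, 94) = 1.
Back-substitute for Bézout coefficients:
  1 = 19 - 3*6
  ... = 401*(-15) + 94*(64)
Scale by 527800: one solution is (-7917000, 33779200). Reduce m mod 94: (56, 5376).
General: m = 56 + 94t, n = 5376 - 401t.
m ≥ 0 ⇒ t ≥ 0; n ≥ 0 ⇒ t ≤ 13. So t ∈ [0, 13]: 14 solutions.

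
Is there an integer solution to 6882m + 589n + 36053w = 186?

gcd(6882, 589):
  6882 = 11*589 + 403
  589 = 1*403 + 186
  403 = 2*186 + 31
  186 = 6*31
so gcd(6882, 589) = 31.
gcd(31, 36053) = 31.
31 divides 186, so integer solutions exist.

yes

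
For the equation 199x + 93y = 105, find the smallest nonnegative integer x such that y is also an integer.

gcd(199, 93):
  199 = 2*93 + 13
  93 = 7*13 + 2
  13 = 6*2 + 1
  2 = 2*1
so gcd(199, 93) = 1.
1 divides 105, so solutions exist.
Back-substitute for Bézout coefficients:
  1 = 13 - 6*2
  ... = 199*(43) + 93*(-92)
Scale by 105/1 = 105: (x₀, y₀) = (4515, -9660).
General solution: x = 4515 + 93t, y = -9660 - 199t for integer t.
x ≥ 0: smallest is 4515 mod 93 = 51 (at t = -48), with y = -108.

51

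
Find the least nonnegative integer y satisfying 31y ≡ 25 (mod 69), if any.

52

gcd(69, 31) = 1.
1 divides 25, so solutions exist.
By Bézout, 31×(-20) + 69×(9) = 1.
So 31×(-20) ≡ 1 (mod 69); multiply by 25: y ≡ -500 (mod 69).
Smallest nonnegative: y = -500 mod 69 = 52.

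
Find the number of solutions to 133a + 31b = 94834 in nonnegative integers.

23

gcd(133, 31) = 1.
By Bézout, 133×(7) + 31×(-30) = 1.
One solution: (4, 3042).
General: a = 4 + 31t, b = 3042 - 133t.
a ≥ 0 ⇒ t ≥ 0; b ≥ 0 ⇒ t ≤ 22. So t ∈ [0, 22]: 23 solutions.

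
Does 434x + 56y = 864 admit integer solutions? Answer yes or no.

no

gcd(434, 56):
  434 = 7*56 + 42
  56 = 1*42 + 14
  42 = 3*14
so gcd(434, 56) = 14.
14 does not divide 864 (remainder 10), so no integer solutions.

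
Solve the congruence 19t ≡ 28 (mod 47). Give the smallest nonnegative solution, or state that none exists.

gcd(47, 19) = 1.
1 divides 28, so solutions exist.
By Bézout, 19*(5) + 47*(-2) = 1.
So 19*(5) ≡ 1 (mod 47); multiply by 28: t ≡ 140 (mod 47).
Smallest nonnegative: t = 140 mod 47 = 46.

46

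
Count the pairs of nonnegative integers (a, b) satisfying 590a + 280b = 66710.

gcd(590, 280) = 10  (590 = 2·280 + 30, 280 = 9·30 + 10, 30 = 3·10).
Back-substituting, 590·(-9) + 280·(19) = 10.
Scale by 6671: one solution is (-60039, 126749). Reduce a mod 28: (21, 194).
General: a = 21 + 28t, b = 194 - 59t.
a ≥ 0 ⇒ t ≥ 0; b ≥ 0 ⇒ t ≤ 3. So t ∈ [0, 3]: 4 solutions.

4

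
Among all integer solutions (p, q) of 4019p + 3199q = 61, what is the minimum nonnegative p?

82

gcd(4019, 3199):
  4019 = 1×3199 + 820
  3199 = 3×820 + 739
  820 = 1×739 + 81
  739 = 9×81 + 10
  81 = 8×10 + 1
  10 = 10×1
so gcd(4019, 3199) = 1.
1 divides 61, so solutions exist.
Back-substitute for Bézout coefficients:
  1 = 81 - 8×10
  ... = 4019×(316) + 3199×(-397)
Scale by 61/1 = 61: (p₀, q₀) = (19276, -24217).
General solution: p = 19276 + 3199t, q = -24217 - 4019t for integer t.
p ≥ 0: smallest is 19276 mod 3199 = 82 (at t = -6), with q = -103.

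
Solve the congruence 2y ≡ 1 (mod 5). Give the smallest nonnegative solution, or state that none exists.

gcd(5, 2):
  5 = 2·2 + 1
  2 = 2·1
so gcd(5, 2) = 1.
1 divides 1, so solutions exist.
Back-substitute for Bézout coefficients:
  1 = 5 - 2·2
  ... = 2·(-2) + 5·(1)
So 2·(-2) ≡ 1 (mod 5); multiply by 1: y ≡ -2 (mod 5).
Smallest nonnegative: y = -2 mod 5 = 3.

3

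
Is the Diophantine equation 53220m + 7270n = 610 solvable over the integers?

yes

gcd(53220, 7270) = 10.
10 divides 610, so integer solutions exist.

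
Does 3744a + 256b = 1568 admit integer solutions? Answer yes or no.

gcd(3744, 256) = 32.
32 divides 1568, so integer solutions exist.

yes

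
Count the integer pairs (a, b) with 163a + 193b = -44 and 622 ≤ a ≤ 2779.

11

gcd(193, 163):
  193 = 1×163 + 30
  163 = 5×30 + 13
  30 = 2×13 + 4
  13 = 3×4 + 1
  4 = 4×1
so gcd(193, 163) = 1.
Back-substitute for Bézout coefficients:
  1 = 13 - 3×4
  ... = 163×(45) + 193×(-38)
Scale by -44: particular solution (-1980, 1672); reduce a mod 193: (143, -121).
General solution: a = 143 + 193t, b = -121 - 163t for integer t.
622 ≤ 143 + 193t ≤ 2779 gives t ∈ [3, 13], which is 11 values.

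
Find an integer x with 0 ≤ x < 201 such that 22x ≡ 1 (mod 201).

64

gcd(201, 22):
  201 = 9×22 + 3
  22 = 7×3 + 1
  3 = 3×1
so gcd(201, 22) = 1.
Back-substitute for Bézout coefficients:
  1 = 22 - 7×3
  ... = 22×(64) + 201×(-7)
So 22×64 ≡ 1 (mod 201), and 64 mod 201 = 64.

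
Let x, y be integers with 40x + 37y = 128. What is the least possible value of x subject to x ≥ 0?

18

gcd(40, 37) = 1  (40 = 1·37 + 3, 37 = 12·3 + 1, 3 = 3·1).
1 divides 128, so solutions exist.
Back-substituting, 40·(-12) + 37·(13) = 1.
Scale by 128/1 = 128: (x₀, y₀) = (-1536, 1664).
General solution: x = -1536 + 37t, y = 1664 - 40t for integer t.
x ≥ 0: smallest is -1536 mod 37 = 18 (at t = 42), with y = -16.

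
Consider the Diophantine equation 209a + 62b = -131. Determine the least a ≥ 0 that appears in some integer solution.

gcd(209, 62) = 1  (209 = 3*62 + 23, 62 = 2*23 + 16, 23 = 1*16 + 7, 16 = 2*7 + 2, 7 = 3*2 + 1, 2 = 2*1).
1 divides -131, so solutions exist.
Back-substituting, 209*(27) + 62*(-91) = 1.
Scale by -131/1 = -131: (a₀, b₀) = (-3537, 11921).
General solution: a = -3537 + 62t, b = 11921 - 209t for integer t.
a ≥ 0: smallest is -3537 mod 62 = 59 (at t = 58), with b = -201.

59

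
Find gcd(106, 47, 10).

gcd(106, 47) = 1.
gcd(1, 10) = 1.

1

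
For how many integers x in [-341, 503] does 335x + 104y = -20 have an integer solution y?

gcd(335, 104):
  335 = 3·104 + 23
  104 = 4·23 + 12
  23 = 1·12 + 11
  12 = 1·11 + 1
  11 = 11·1
so gcd(335, 104) = 1.
Back-substitute for Bézout coefficients:
  1 = 12 - 1·11
  ... = 335·(-9) + 104·(29)
Scale by -20: particular solution (180, -580); reduce x mod 104: (76, -245).
General solution: x = 76 + 104t, y = -245 - 335t for integer t.
-341 ≤ 76 + 104t ≤ 503 gives t ∈ [-4, 4], which is 9 values.

9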